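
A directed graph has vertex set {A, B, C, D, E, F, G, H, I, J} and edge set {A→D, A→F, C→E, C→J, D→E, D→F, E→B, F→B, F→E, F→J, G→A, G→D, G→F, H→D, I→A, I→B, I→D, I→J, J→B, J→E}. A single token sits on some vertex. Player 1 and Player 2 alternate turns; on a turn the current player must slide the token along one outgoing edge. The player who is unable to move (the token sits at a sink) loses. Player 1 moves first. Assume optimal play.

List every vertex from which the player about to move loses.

Use the standard recursion: the mover loses at a terminal position; elsewhere, the mover wins exactly when some move hands the opponent an L position.
Every edge goes from a vertex to one that appears earlier in the order B, E, J, F, D, A, G, H, C, I, so processing vertices in that order labels each vertex after all of its successors.
B: no outgoing edge → L
E: reaches L-position B → W
J: reaches L-position B → W
F: reaches L-position B → W
D: only reaches F(W), E(W), all W → L
A: reaches L-position D → W
G: reaches L-position D → W
H: reaches L-position D → W
C: only reaches J(W), E(W), all W → L
I: reaches L-position D → W
The losing starting vertices are exactly the entries labelled L in this table (3 of them).

B, C, D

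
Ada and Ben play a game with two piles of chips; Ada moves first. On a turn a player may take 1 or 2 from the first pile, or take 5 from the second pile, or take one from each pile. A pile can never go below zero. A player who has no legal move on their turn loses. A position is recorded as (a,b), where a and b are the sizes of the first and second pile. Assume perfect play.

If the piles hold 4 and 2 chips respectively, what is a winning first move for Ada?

Positions with no move are L. A position that does have a move is losing for the player to move precisely when every available move leads to a winning position for the opponent. Fill in the labels:
No move ever increases a pile, so every position that can arise here has a ≤ 4 and b ≤ 2; it is enough to label the cells with 0 ≤ a ≤ 4 and 0 ≤ b ≤ 2.
Every move lowers a or b (never raises either), so fill the grid row by row in increasing a, and left to right within a row: each cell's successors are then already labelled.
      b=0  b=1  b=2
a=0:    L    L    L
a=1:    W    W    W
a=2:    W    W    W
a=3:    L    L    L
a=4:    W    W    W
Cells with no legal move (terminal, hence L): (0,0), (0,1), (0,2).
The remaining L cells, each justified by listing all of its moves:
(3,0): moves to (2,0)(W), (1,0)(W); every one is W ⇒ L
(3,1): moves to (2,1)(W), (1,1)(W), (2,0)(W); every one is W ⇒ L
(3,2): moves to (2,2)(W), (1,2)(W), (2,1)(W); every one is W ⇒ L
Every other cell has at least one move into one of the L cells above, so it is W.
From (4,2), the L positions reachable in one move are: (3,2), (3,1). Any move reaching one of these is winning.

Move to (3,2).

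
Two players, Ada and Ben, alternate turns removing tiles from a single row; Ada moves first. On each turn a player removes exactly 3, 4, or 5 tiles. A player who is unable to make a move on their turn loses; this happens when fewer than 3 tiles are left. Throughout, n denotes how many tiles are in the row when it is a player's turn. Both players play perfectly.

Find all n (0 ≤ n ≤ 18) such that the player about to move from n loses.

0, 1, 2, 8, 9, 10, 16, 17, 18

Classify positions by backward induction: terminal positions (no move available) are L. From any other position, the mover wins iff some move reaches an L.
n=0: no move → L
n=1: no move → L
n=2: no move → L
n=3: W (go to 0, an L position)
n=4: W (go to 1, an L position)
n=5: W (go to 2, an L position)
n=6: W (go to 2, an L position)
n=7: W (go to 2, an L position)
n=8: L (options 5(W), 4(W), 3(W) are all W)
n=9: L (options 6(W), 5(W), 4(W) are all W)
n=10: L (options 7(W), 6(W), 5(W) are all W)
n=11: W (go to 8, an L position)
n=12: W (go to 9, an L position)
n=13: W (go to 10, an L position)
n=14: W (go to 10, an L position)
n=15: W (go to 10, an L position)
n=16: L (options 13(W), 12(W), 11(W) are all W)
n=17: L (options 14(W), 13(W), 12(W) are all W)
n=18: L (options 15(W), 14(W), 13(W) are all W)
The losing starting values of n are exactly the entries labelled L in this table (9 of them).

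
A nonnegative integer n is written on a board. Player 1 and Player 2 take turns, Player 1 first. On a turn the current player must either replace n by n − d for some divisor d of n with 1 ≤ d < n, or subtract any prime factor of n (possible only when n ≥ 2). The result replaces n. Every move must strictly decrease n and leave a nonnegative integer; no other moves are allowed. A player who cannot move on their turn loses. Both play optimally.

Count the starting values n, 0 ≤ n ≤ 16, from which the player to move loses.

5

Classify positions by backward induction: terminal positions (no move available) are L. From any other position, the mover wins iff some move reaches an L.
n=0: no move → L
n=1: no move → L
n=2: →0(L), so W
n=3: →0(L), so W
n=4: →2(W), 3(W) — all W, so L
n=5: →0(L), so W
n=6: →4(L), so W
n=7: →0(L), so W
n=8: →4(L), so W
n=9: →6(W), 8(W) — all W, so L
n=10: →9(L), so W
n=11: →0(L), so W
n=12: →9(L), so W
n=13: →0(L), so W
n=14: →7(W), 12(W), 13(W) — all W, so L
n=15: →14(L), so W
n=16: →14(L), so W
L entries with 0 ≤ n ≤ 16: n = 0, 1, 4, 9, 14; that makes 5.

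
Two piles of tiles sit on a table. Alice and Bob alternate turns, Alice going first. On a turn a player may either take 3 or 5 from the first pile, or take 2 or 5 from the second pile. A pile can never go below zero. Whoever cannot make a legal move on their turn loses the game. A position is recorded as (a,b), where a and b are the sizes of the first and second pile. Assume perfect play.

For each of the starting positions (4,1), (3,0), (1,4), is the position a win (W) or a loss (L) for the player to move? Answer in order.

(4,1): W, (3,0): W, (1,4): L

Label each position W (a win for the player to move) or L (a loss). A position with no legal move is L; any other position is W exactly when some move reaches an L, and L when every move reaches a W.
No move ever increases a pile, so every position that can arise here has a ≤ 4 and b ≤ 4; it is enough to label the cells with 0 ≤ a ≤ 4 and 0 ≤ b ≤ 4.
Every move lowers a or b (never raises either), so fill the grid row by row in increasing a, and left to right within a row: each cell's successors are then already labelled.
      b=0  b=1  b=2  b=3  b=4
a=0:    L    L    W    W    L
a=1:    L    L    W    W    L
a=2:    L    L    W    W    L
a=3:    W    W    L    L    W
a=4:    W    W    L    L    W
Cells with no legal move (terminal, hence L): (0,0), (0,1), (1,0), (1,1), (2,0), (2,1).
The remaining L cells, each justified by listing all of its moves:
(0,4): only reaches (0,2)(W), which is W → L
(1,4): only reaches (1,2)(W), which is W → L
(2,4): only reaches (2,2)(W), which is W → L
(3,2): only reaches (0,2)(W), (3,0)(W), all W → L
(3,3): only reaches (0,3)(W), (3,1)(W), all W → L
(4,2): only reaches (1,2)(W), (4,0)(W), all W → L
(4,3): only reaches (1,3)(W), (4,1)(W), all W → L
Every other cell has at least one move into one of the L cells above, so it is W.
(4,1): the move to (1,1) reaches an L cell, so W
(3,0): the move to (0,0) reaches an L cell, so W
(1,4): one of the L cells justified above, so L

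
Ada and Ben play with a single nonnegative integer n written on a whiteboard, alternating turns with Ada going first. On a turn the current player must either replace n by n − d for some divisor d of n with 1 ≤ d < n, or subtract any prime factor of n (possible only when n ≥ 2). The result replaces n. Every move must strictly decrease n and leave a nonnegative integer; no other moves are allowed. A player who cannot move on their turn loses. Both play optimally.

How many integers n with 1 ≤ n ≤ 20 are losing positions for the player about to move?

Use the standard recursion: the mover loses at a terminal position; elsewhere, the mover wins exactly when some move hands the opponent an L position.
n=0: no move → L
n=1: no move → L
n=2: reaches L-position 0 → W
n=3: reaches L-position 0 → W
n=4: only reaches 2(W), 3(W), all W → L
n=5: reaches L-position 0 → W
n=6: reaches L-position 4 → W
n=7: reaches L-position 0 → W
n=8: reaches L-position 4 → W
n=9: only reaches 6(W), 8(W), all W → L
n=10: reaches L-position 9 → W
n=11: reaches L-position 0 → W
n=12: reaches L-position 9 → W
n=13: reaches L-position 0 → W
n=14: only reaches 7(W), 12(W), 13(W), all W → L
n=15: reaches L-position 14 → W
n=16: reaches L-position 14 → W
n=17: reaches L-position 0 → W
n=18: reaches L-position 9 → W
n=19: reaches L-position 0 → W
n=20: only reaches 10(W), 15(W), 16(W), 18(W), 19(W), all W → L
L entries with 1 ≤ n ≤ 20 (n=0 is outside the asked range and is not counted): n = 1, 4, 9, 14, 20; that makes 5.

5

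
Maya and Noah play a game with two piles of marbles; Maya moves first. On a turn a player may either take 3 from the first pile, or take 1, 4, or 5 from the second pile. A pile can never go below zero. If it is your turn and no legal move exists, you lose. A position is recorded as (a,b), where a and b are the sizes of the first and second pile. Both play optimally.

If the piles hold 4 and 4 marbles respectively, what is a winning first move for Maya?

Move to (4,3).

Label each position W (a win for the player to move) or L (a loss). A position with no legal move is L; any other position is W exactly when some move reaches an L, and L when every move reaches a W.
No move ever increases a pile, so every position that can arise here has a ≤ 4 and b ≤ 4; it is enough to label the cells with 0 ≤ a ≤ 4 and 0 ≤ b ≤ 4.
Every move lowers a or b (never raises either), so fill the grid row by row in increasing a, and left to right within a row: each cell's successors are then already labelled.
      b=0  b=1  b=2  b=3  b=4
a=0:    L    W    L    W    W
a=1:    L    W    L    W    W
a=2:    L    W    L    W    W
a=3:    W    L    W    L    W
a=4:    W    L    W    L    W
Cells with no legal move (terminal, hence L): (0,0), (1,0), (2,0).
The remaining L cells, each justified by listing all of its moves:
(0,2): the only move is to (0,1)(W), a W ⇒ L
(1,2): the only move is to (1,1)(W), a W ⇒ L
(2,2): the only move is to (2,1)(W), a W ⇒ L
(3,1): moves to (0,1)(W), (3,0)(W); every one is W ⇒ L
(3,3): moves to (0,3)(W), (3,2)(W); every one is W ⇒ L
(4,1): moves to (1,1)(W), (4,0)(W); every one is W ⇒ L
(4,3): moves to (1,3)(W), (4,2)(W); every one is W ⇒ L
Every other cell has at least one move into one of the L cells above, so it is W.
From (4,4), the L positions reachable in one move are: (4,3).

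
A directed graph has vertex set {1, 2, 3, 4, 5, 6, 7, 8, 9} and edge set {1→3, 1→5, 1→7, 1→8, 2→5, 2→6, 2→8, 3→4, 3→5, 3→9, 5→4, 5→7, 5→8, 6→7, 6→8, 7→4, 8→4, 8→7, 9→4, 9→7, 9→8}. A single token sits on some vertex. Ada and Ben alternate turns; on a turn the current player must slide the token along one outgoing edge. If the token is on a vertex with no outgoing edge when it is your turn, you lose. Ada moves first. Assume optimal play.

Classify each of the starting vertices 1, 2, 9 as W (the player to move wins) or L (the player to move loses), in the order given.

1: L, 2: W, 9: W

Use the standard recursion: the mover loses at a terminal position; elsewhere, the mover wins exactly when some move hands the opponent an L position.
Every edge goes from a vertex to one that appears earlier in the order 4, 7, 8, 9, 5, 3, 6, 1, 2, so processing vertices in that order labels each vertex after all of its successors.
4: no outgoing edge → L
7: W (go to 4, an L position)
8: W (go to 4, an L position)
9: W (go to 4, an L position)
5: W (go to 4, an L position)
3: W (go to 4, an L position)
6: L (options 8(W), 7(W) are all W)
1: L (options 3(W), 5(W), 8(W), 7(W) are all W)
2: W (go to 6, an L position)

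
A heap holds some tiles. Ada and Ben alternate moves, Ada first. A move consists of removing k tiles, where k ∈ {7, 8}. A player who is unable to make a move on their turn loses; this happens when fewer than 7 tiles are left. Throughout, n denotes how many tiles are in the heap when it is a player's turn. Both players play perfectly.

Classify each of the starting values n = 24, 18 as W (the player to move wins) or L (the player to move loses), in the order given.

24: W, 18: L

Build the W/L table. Terminal = L. A non-terminal position is W if it has a move to some L; otherwise it is L.
n=0: no move → L
n=1: no move → L
n=2: no move → L
n=3: no move → L
n=4: no move → L
n=5: no move → L
n=6: no move → L
n=7: →0(L), so W
n=8: →1(L), so W
n=9: →2(L), so W
n=10: →3(L), so W
n=11: →4(L), so W
n=12: →5(L), so W
n=13: →6(L), so W
n=14: →6(L), so W
n=15: →8(W), 7(W) — all W, so L
n=16: →9(W), 8(W) — all W, so L
n=17: →10(W), 9(W) — all W, so L
n=18: →11(W), 10(W) — all W, so L
n=19: →12(W), 11(W) — all W, so L
n=20: →13(W), 12(W) — all W, so L
n=21: →14(W), 13(W) — all W, so L
n=22: →15(L), so W
n=23: →16(L), so W
n=24: →17(L), so W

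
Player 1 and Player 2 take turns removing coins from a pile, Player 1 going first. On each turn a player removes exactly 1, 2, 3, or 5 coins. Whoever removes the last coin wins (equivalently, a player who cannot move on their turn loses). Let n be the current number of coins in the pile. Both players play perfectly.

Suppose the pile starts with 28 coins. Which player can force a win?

Build the W/L table. Terminal = L. A non-terminal position is W if it has a move to some L; otherwise it is L.
n=0: no move → L
n=1: reaches L-position 0 → W
n=2: reaches L-position 0 → W
n=3: reaches L-position 0 → W
n=4: only reaches 3(W), 2(W), 1(W), all W → L
n=5: reaches L-position 4 → W
n=6: reaches L-position 4 → W
n=7: reaches L-position 4 → W
n=8: only reaches 7(W), 6(W), 5(W), 3(W), all W → L
n=9: reaches L-position 8 → W
n=10: reaches L-position 8 → W
n=11: reaches L-position 8 → W
n=12: only reaches 11(W), 10(W), 9(W), 7(W), all W → L
n=13: reaches L-position 12 → W
n=14: reaches L-position 12 → W
n=15: reaches L-position 12 → W
n=16: only reaches 15(W), 14(W), 13(W), 11(W), all W → L
n=17: reaches L-position 16 → W
n=18: reaches L-position 16 → W
n=19: reaches L-position 16 → W
n=20: only reaches 19(W), 18(W), 17(W), 15(W), all W → L
n=21: reaches L-position 20 → W
n=22: reaches L-position 20 → W
n=23: reaches L-position 20 → W
n=24: only reaches 23(W), 22(W), 21(W), 19(W), all W → L
n=25: reaches L-position 24 → W
n=26: reaches L-position 24 → W
n=27: reaches L-position 24 → W
n=28: only reaches 27(W), 26(W), 25(W), 23(W), all W → L
The starting position 28 is L: whatever Player 1 does, the opponent receives a W position.

Player 2 wins.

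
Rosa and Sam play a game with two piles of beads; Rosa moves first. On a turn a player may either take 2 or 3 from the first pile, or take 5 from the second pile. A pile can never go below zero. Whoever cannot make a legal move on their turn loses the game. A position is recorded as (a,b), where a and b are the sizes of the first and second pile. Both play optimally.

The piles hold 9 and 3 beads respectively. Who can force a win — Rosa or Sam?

Rosa wins.

Positions with no move are L. A position that does have a move is losing for the player to move precisely when every available move leads to a winning position for the opponent. Fill in the labels:
No move ever increases a pile, so every position that can arise here has a ≤ 9 and b ≤ 3; it is enough to label the cells with 0 ≤ a ≤ 9 and 0 ≤ b ≤ 3.
Every move lowers a or b (never raises either), so fill the grid row by row in increasing a, and left to right within a row: each cell's successors are then already labelled.
      b=0  b=1  b=2  b=3
a=0:    L    L    L    L
a=1:    L    L    L    L
a=2:    W    W    W    W
a=3:    W    W    W    W
a=4:    W    W    W    W
a=5:    L    L    L    L
a=6:    L    L    L    L
a=7:    W    W    W    W
a=8:    W    W    W    W
a=9:    W    W    W    W
Cells with no legal move (terminal, hence L): (0,0), (0,1), (0,2), (0,3), (1,0), (1,1), (1,2), (1,3).
The remaining L cells, each justified by listing all of its moves:
(5,0): moves to (3,0)(W), (2,0)(W); every one is W ⇒ L
(5,1): moves to (3,1)(W), (2,1)(W); every one is W ⇒ L
(5,2): moves to (3,2)(W), (2,2)(W); every one is W ⇒ L
(5,3): moves to (3,3)(W), (2,3)(W); every one is W ⇒ L
(6,0): moves to (4,0)(W), (3,0)(W); every one is W ⇒ L
(6,1): moves to (4,1)(W), (3,1)(W); every one is W ⇒ L
(6,2): moves to (4,2)(W), (3,2)(W); every one is W ⇒ L
(6,3): moves to (4,3)(W), (3,3)(W); every one is W ⇒ L
Every other cell has at least one move into one of the L cells above, so it is W.
The starting position (9,3) is W: Rosa should move to (6,3), handing over an L position.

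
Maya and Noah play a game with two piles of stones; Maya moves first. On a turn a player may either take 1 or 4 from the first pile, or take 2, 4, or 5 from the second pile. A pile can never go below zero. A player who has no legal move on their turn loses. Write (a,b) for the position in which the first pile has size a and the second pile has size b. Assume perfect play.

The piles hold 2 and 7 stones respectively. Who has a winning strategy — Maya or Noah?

Noah wins.

Build the W/L table. Terminal = L. A non-terminal position is W if it has a move to some L; otherwise it is L.
No move ever increases a pile, so every position that can arise here has a ≤ 2 and b ≤ 7; it is enough to label the cells with 0 ≤ a ≤ 2 and 0 ≤ b ≤ 7.
Every move lowers a or b (never raises either), so fill the grid row by row in increasing a, and left to right within a row: each cell's successors are then already labelled.
      b=0  b=1  b=2  b=3  b=4  b=5  b=6  b=7
a=0:    L    L    W    W    W    W    W    L
a=1:    W    W    L    L    W    W    W    W
a=2:    L    L    W    W    W    W    W    L
Cells with no legal move (terminal, hence L): (0,0), (0,1).
The remaining L cells, each justified by listing all of its moves:
(0,7): L (options (0,5)(W), (0,3)(W), (0,2)(W) are all W)
(1,2): L (options (0,2)(W), (1,0)(W) are all W)
(1,3): L (options (0,3)(W), (1,1)(W) are all W)
(2,0): L (sole option (1,0)(W) is W)
(2,1): L (sole option (1,1)(W) is W)
(2,7): L (options (1,7)(W), (2,5)(W), (2,3)(W), (2,2)(W) are all W)
Every other cell has at least one move into one of the L cells above, so it is W.
The starting position (2,7) is L: whatever Maya does, the opponent receives a W position.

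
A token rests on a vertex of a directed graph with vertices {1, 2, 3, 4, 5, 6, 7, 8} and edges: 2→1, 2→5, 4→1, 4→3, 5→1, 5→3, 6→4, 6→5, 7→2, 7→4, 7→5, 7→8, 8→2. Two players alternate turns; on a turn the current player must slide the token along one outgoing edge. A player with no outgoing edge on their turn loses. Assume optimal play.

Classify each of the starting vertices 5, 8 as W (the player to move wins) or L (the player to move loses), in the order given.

Build the W/L table. Terminal = L. A non-terminal position is W if it has a move to some L; otherwise it is L.
Every edge goes from a vertex to one that appears earlier in the order 3, 1, 4, 5, 2, 8, 6, 7, so processing vertices in that order labels each vertex after all of its successors.
3: no outgoing edge → L
1: no outgoing edge → L
4: can move to 1, which is L ⇒ W
5: can move to 1, which is L ⇒ W
2: can move to 1, which is L ⇒ W
8: the only move is to 2(W), a W ⇒ L
6: moves to 5(W), 4(W); every one is W ⇒ L
7: can move to 8, which is L ⇒ W

5: W, 8: L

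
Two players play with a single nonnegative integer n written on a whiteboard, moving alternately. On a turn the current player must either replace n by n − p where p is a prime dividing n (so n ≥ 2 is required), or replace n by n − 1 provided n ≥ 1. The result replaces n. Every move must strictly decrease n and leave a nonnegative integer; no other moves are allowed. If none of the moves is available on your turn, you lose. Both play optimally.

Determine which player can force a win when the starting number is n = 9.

The first player wins.

Build the W/L table. Terminal = L. A non-terminal position is W if it has a move to some L; otherwise it is L.
n=0: no move → L
n=1: can move to 0, which is L ⇒ W
n=2: can move to 0, which is L ⇒ W
n=3: can move to 0, which is L ⇒ W
n=4: moves to 2(W), 3(W); every one is W ⇒ L
n=5: can move to 0, which is L ⇒ W
n=6: can move to 4, which is L ⇒ W
n=7: can move to 0, which is L ⇒ W
n=8: moves to 6(W), 7(W); every one is W ⇒ L
n=9: can move to 8, which is L ⇒ W
From 9 the player to move can move to 8, reaching an L position.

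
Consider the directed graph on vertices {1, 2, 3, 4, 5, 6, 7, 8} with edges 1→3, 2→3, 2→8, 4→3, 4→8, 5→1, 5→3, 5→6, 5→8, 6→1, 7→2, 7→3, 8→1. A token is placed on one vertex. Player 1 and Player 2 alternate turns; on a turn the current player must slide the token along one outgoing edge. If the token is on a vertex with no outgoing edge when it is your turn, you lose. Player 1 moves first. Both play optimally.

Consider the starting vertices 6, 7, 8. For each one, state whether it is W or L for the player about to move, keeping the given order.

Compute win/loss labels from the base case upward. A position with no move is L. Any other position is W if it can reach an L in one move, else L.
Every edge goes from a vertex to one that appears earlier in the order 3, 1, 8, 6, 5, 2, 7, 4, so processing vertices in that order labels each vertex after all of its successors.
3: no outgoing edge → L
1: →3(L), so W
8: →1(W) only, which is W, so L
6: →1(W) only, which is W, so L
5: →6(L), so W
2: →8(L), so W
7: →3(L), so W
4: →8(L), so W

6: L, 7: W, 8: L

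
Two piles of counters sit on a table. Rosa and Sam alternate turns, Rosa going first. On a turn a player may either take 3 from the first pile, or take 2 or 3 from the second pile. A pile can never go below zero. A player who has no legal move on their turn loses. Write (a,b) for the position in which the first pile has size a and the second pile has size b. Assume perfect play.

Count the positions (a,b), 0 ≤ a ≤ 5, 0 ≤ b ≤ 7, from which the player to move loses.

21

Classify positions by backward induction: terminal positions (no move available) are L. From any other position, the mover wins iff some move reaches an L.
Every move lowers a or b (never raises either), so fill the grid row by row in increasing a, and left to right within a row: each cell's successors are then already labelled.
      b=0  b=1  b=2  b=3  b=4  b=5  b=6  b=7
a=0:    L    L    W    W    W    L    L    W
a=1:    L    L    W    W    W    L    L    W
a=2:    L    L    W    W    W    L    L    W
a=3:    W    W    L    L    W    W    W    L
a=4:    W    W    L    L    W    W    W    L
a=5:    W    W    L    L    W    W    W    L
Cells with no legal move (terminal, hence L): (0,0), (0,1), (1,0), (1,1), (2,0), (2,1).
The remaining L cells, each justified by listing all of its moves:
(0,5): L (options (0,3)(W), (0,2)(W) are all W)
(0,6): L (options (0,4)(W), (0,3)(W) are all W)
(1,5): L (options (1,3)(W), (1,2)(W) are all W)
(1,6): L (options (1,4)(W), (1,3)(W) are all W)
(2,5): L (options (2,3)(W), (2,2)(W) are all W)
(2,6): L (options (2,4)(W), (2,3)(W) are all W)
(3,2): L (options (0,2)(W), (3,0)(W) are all W)
(3,3): L (options (0,3)(W), (3,1)(W), (3,0)(W) are all W)
(3,7): L (options (0,7)(W), (3,5)(W), (3,4)(W) are all W)
(4,2): L (options (1,2)(W), (4,0)(W) are all W)
(4,3): L (options (1,3)(W), (4,1)(W), (4,0)(W) are all W)
(4,7): L (options (1,7)(W), (4,5)(W), (4,4)(W) are all W)
(5,2): L (options (2,2)(W), (5,0)(W) are all W)
(5,3): L (options (2,3)(W), (5,1)(W), (5,0)(W) are all W)
(5,7): L (options (2,7)(W), (5,5)(W), (5,4)(W) are all W)
Every other cell has at least one move into one of the L cells above, so it is W.
L cells per row: a=0: 4, a=1: 4, a=2: 4, a=3: 3, a=4: 3, a=5: 3; total 21.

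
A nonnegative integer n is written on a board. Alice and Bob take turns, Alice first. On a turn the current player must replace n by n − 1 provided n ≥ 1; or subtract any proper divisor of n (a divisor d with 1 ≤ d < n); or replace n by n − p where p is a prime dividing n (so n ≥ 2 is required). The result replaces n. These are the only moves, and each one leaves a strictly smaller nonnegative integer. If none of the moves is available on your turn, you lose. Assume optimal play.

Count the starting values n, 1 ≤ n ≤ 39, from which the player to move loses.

8

Compute win/loss labels from the base case upward. A position with no move is L. Any other position is W if it can reach an L in one move, else L.
n=0: no move → L
n=1: reaches L-position 0 → W
n=2: reaches L-position 0 → W
n=3: reaches L-position 0 → W
n=4: only reaches 2(W), 3(W), all W → L
n=5: reaches L-position 0 → W
n=6: reaches L-position 4 → W
n=7: reaches L-position 0 → W
n=8: reaches L-position 4 → W
n=9: only reaches 6(W), 8(W), all W → L
n=10: reaches L-position 9 → W
n=11: reaches L-position 0 → W
n=12: reaches L-position 9 → W
n=13: reaches L-position 0 → W
n=14: only reaches 7(W), 12(W), 13(W), all W → L
n=15: reaches L-position 14 → W
n=16: reaches L-position 14 → W
n=17: reaches L-position 0 → W
n=18: reaches L-position 9 → W
n=19: reaches L-position 0 → W
n=20: only reaches 10(W), 15(W), 16(W), 18(W), 19(W), all W → L
n=21: reaches L-position 14 → W
n=22: reaches L-position 20 → W
n=23: reaches L-position 0 → W
n=24: reaches L-position 20 → W
n=25: reaches L-position 20 → W
n=26: only reaches 13(W), 24(W), 25(W), all W → L
n=27: reaches L-position 26 → W
n=28: reaches L-position 14 → W
n=29: reaches L-position 0 → W
n=30: reaches L-position 20 → W
n=31: reaches L-position 0 → W
n=32: only reaches 16(W), 24(W), 28(W), 30(W), 31(W), all W → L
n=33: reaches L-position 32 → W
n=34: reaches L-position 32 → W
n=35: only reaches 28(W), 30(W), 34(W), all W → L
n=36: reaches L-position 32 → W
n=37: reaches L-position 0 → W
n=38: only reaches 19(W), 36(W), 37(W), all W → L
n=39: reaches L-position 26 → W
L entries with 1 ≤ n ≤ 39 (n=0 is outside the asked range and is not counted): n = 4, 9, 14, 20, 26, 32, 35, 38; that makes 8.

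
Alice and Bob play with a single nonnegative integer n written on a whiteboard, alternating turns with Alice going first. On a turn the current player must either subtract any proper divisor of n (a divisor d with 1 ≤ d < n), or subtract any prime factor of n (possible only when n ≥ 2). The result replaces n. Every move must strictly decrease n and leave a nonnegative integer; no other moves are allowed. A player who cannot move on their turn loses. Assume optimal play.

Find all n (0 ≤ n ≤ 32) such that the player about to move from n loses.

0, 1, 4, 9, 14, 20, 26, 32

Positions with no move are L. A position that does have a move is losing for the player to move precisely when every available move leads to a winning position for the opponent. Fill in the labels:
n=0: no move → L
n=1: no move → L
n=2: W (go to 0, an L position)
n=3: W (go to 0, an L position)
n=4: L (options 2(W), 3(W) are all W)
n=5: W (go to 0, an L position)
n=6: W (go to 4, an L position)
n=7: W (go to 0, an L position)
n=8: W (go to 4, an L position)
n=9: L (options 6(W), 8(W) are all W)
n=10: W (go to 9, an L position)
n=11: W (go to 0, an L position)
n=12: W (go to 9, an L position)
n=13: W (go to 0, an L position)
n=14: L (options 7(W), 12(W), 13(W) are all W)
n=15: W (go to 14, an L position)
n=16: W (go to 14, an L position)
n=17: W (go to 0, an L position)
n=18: W (go to 9, an L position)
n=19: W (go to 0, an L position)
n=20: L (options 10(W), 15(W), 16(W), 18(W), 19(W) are all W)
n=21: W (go to 14, an L position)
n=22: W (go to 20, an L position)
n=23: W (go to 0, an L position)
n=24: W (go to 20, an L position)
n=25: W (go to 20, an L position)
n=26: L (options 13(W), 24(W), 25(W) are all W)
n=27: W (go to 26, an L position)
n=28: W (go to 14, an L position)
n=29: W (go to 0, an L position)
n=30: W (go to 20, an L position)
n=31: W (go to 0, an L position)
n=32: L (options 16(W), 24(W), 28(W), 30(W), 31(W) are all W)
Reading off the rows marked L gives the requested list; there are 8 such values of n.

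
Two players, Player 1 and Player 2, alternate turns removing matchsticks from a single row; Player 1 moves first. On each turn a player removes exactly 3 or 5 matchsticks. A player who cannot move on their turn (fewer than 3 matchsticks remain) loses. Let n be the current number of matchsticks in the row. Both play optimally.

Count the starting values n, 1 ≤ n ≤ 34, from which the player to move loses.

14

Use the standard recursion: the mover loses at a terminal position; elsewhere, the mover wins exactly when some move hands the opponent an L position.
n=0: no move → L
n=1: no move → L
n=2: no move → L
n=3: reaches L-position 0 → W
n=4: reaches L-position 1 → W
n=5: reaches L-position 2 → W
n=6: reaches L-position 1 → W
n=7: reaches L-position 2 → W
n=8: only reaches 5(W), 3(W), all W → L
n=9: only reaches 6(W), 4(W), all W → L
n=10: only reaches 7(W), 5(W), all W → L
n=11: reaches L-position 8 → W
n=12: reaches L-position 9 → W
n=13: reaches L-position 10 → W
n=14: reaches L-position 9 → W
n=15: reaches L-position 10 → W
n=16: only reaches 13(W), 11(W), all W → L
n=17: only reaches 14(W), 12(W), all W → L
n=18: only reaches 15(W), 13(W), all W → L
n=19: reaches L-position 16 → W
n=20: reaches L-position 17 → W
n=21: reaches L-position 18 → W
n=22: reaches L-position 17 → W
n=23: reaches L-position 18 → W
n=24: only reaches 21(W), 19(W), all W → L
n=25: only reaches 22(W), 20(W), all W → L
n=26: only reaches 23(W), 21(W), all W → L
n=27: reaches L-position 24 → W
n=28: reaches L-position 25 → W
n=29: reaches L-position 26 → W
n=30: reaches L-position 25 → W
n=31: reaches L-position 26 → W
n=32: only reaches 29(W), 27(W), all W → L
n=33: only reaches 30(W), 28(W), all W → L
n=34: only reaches 31(W), 29(W), all W → L
L entries with 1 ≤ n ≤ 34 (n=0 is outside the asked range and is not counted): n = 1, 2, 8, 9, 10, 16, 17, 18, 24, 25, 26, 32, 33, 34; that makes 14.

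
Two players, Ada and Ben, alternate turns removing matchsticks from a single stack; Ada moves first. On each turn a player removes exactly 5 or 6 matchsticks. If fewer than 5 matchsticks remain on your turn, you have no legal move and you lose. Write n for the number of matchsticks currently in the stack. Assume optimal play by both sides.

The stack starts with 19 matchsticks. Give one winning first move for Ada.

Label each position W (a win for the player to move) or L (a loss). A position with no legal move is L; any other position is W exactly when some move reaches an L, and L when every move reaches a W.
n=0: no move → L
n=1: no move → L
n=2: no move → L
n=3: no move → L
n=4: no move → L
n=5: →0(L), so W
n=6: →1(L), so W
n=7: →2(L), so W
n=8: →3(L), so W
n=9: →4(L), so W
n=10: →4(L), so W
n=11: →6(W), 5(W) — all W, so L
n=12: →7(W), 6(W) — all W, so L
n=13: →8(W), 7(W) — all W, so L
n=14: →9(W), 8(W) — all W, so L
n=15: →10(W), 9(W) — all W, so L
n=16: →11(L), so W
n=17: →12(L), so W
n=18: →13(L), so W
n=19: →14(L), so W
From 19, the L positions reachable in one move are: 14, 13. Any move reaching one of these is winning.

Remove 5, leaving 14.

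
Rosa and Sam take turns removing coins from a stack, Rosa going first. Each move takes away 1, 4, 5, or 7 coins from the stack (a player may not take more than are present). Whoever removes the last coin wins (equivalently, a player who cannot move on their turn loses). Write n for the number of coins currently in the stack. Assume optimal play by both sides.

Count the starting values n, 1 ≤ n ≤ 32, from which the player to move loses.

8

Work bottom-up. With no move the player to move loses. Otherwise the position is W if at least one move leads to an L position for the opponent, and L if every move leads to a W.
n=0: no move → L
n=1: reaches L-position 0 → W
n=2: only reaches 1(W), which is W → L
n=3: reaches L-position 2 → W
n=4: reaches L-position 0 → W
n=5: reaches L-position 0 → W
n=6: reaches L-position 2 → W
n=7: reaches L-position 2 → W
n=8: only reaches 7(W), 4(W), 3(W), 1(W), all W → L
n=9: reaches L-position 8 → W
n=10: only reaches 9(W), 6(W), 5(W), 3(W), all W → L
n=11: reaches L-position 10 → W
n=12: reaches L-position 8 → W
n=13: reaches L-position 8 → W
n=14: reaches L-position 10 → W
n=15: reaches L-position 10 → W
n=16: only reaches 15(W), 12(W), 11(W), 9(W), all W → L
n=17: reaches L-position 16 → W
n=18: only reaches 17(W), 14(W), 13(W), 11(W), all W → L
n=19: reaches L-position 18 → W
n=20: reaches L-position 16 → W
n=21: reaches L-position 16 → W
n=22: reaches L-position 18 → W
n=23: reaches L-position 18 → W
n=24: only reaches 23(W), 20(W), 19(W), 17(W), all W → L
n=25: reaches L-position 24 → W
n=26: only reaches 25(W), 22(W), 21(W), 19(W), all W → L
n=27: reaches L-position 26 → W
n=28: reaches L-position 24 → W
n=29: reaches L-position 24 → W
n=30: reaches L-position 26 → W
n=31: reaches L-position 26 → W
n=32: only reaches 31(W), 28(W), 27(W), 25(W), all W → L
L entries with 1 ≤ n ≤ 32 (n=0 is outside the asked range and is not counted): n = 2, 8, 10, 16, 18, 24, 26, 32; that makes 8.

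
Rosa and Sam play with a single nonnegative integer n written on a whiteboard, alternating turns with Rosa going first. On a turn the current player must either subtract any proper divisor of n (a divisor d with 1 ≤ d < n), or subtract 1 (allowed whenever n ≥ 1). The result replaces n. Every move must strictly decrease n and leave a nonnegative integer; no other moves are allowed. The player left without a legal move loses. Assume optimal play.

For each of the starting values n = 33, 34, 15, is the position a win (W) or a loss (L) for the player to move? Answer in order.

33: L, 34: W, 15: L

Build the W/L table. Terminal = L. A non-terminal position is W if it has a move to some L; otherwise it is L.
n=0: no move → L
n=1: can move to 0, which is L ⇒ W
n=2: the only move is to 1(W), a W ⇒ L
n=3: can move to 2, which is L ⇒ W
n=4: can move to 2, which is L ⇒ W
n=5: the only move is to 4(W), a W ⇒ L
n=6: can move to 5, which is L ⇒ W
n=7: the only move is to 6(W), a W ⇒ L
n=8: can move to 7, which is L ⇒ W
n=9: moves to 6(W), 8(W); every one is W ⇒ L
n=10: can move to 5, which is L ⇒ W
n=11: the only move is to 10(W), a W ⇒ L
n=12: can move to 9, which is L ⇒ W
n=13: the only move is to 12(W), a W ⇒ L
n=14: can move to 7, which is L ⇒ W
n=15: moves to 10(W), 12(W), 14(W); every one is W ⇒ L
n=16: can move to 15, which is L ⇒ W
n=17: the only move is to 16(W), a W ⇒ L
n=18: can move to 9, which is L ⇒ W
n=19: the only move is to 18(W), a W ⇒ L
n=20: can move to 15, which is L ⇒ W
n=21: moves to 14(W), 18(W), 20(W); every one is W ⇒ L
n=22: can move to 11, which is L ⇒ W
n=23: the only move is to 22(W), a W ⇒ L
n=24: can move to 21, which is L ⇒ W
n=25: moves to 20(W), 24(W); every one is W ⇒ L
n=26: can move to 13, which is L ⇒ W
n=27: moves to 18(W), 24(W), 26(W); every one is W ⇒ L
n=28: can move to 21, which is L ⇒ W
n=29: the only move is to 28(W), a W ⇒ L
n=30: can move to 15, which is L ⇒ W
n=31: the only move is to 30(W), a W ⇒ L
n=32: can move to 31, which is L ⇒ W
n=33: moves to 22(W), 30(W), 32(W); every one is W ⇒ L
n=34: can move to 17, which is L ⇒ W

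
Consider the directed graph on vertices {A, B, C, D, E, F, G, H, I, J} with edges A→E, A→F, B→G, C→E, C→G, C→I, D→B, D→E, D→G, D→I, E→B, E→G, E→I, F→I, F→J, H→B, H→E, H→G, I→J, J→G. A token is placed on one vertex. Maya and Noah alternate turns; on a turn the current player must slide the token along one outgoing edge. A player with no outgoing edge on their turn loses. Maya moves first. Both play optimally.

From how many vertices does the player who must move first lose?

3

Build the W/L table. Terminal = L. A non-terminal position is W if it has a move to some L; otherwise it is L.
Every edge goes from a vertex to one that appears earlier in the order G, B, J, I, E, C, F, A, H, D, so processing vertices in that order labels each vertex after all of its successors.
G: no outgoing edge → L
B: reaches L-position G → W
J: reaches L-position G → W
I: only reaches J(W), which is W → L
E: reaches L-position I → W
C: reaches L-position I → W
F: reaches L-position I → W
A: only reaches F(W), E(W), all W → L
H: reaches L-position G → W
D: reaches L-position I → W
The L vertices are A, G, I; that is 3 in all.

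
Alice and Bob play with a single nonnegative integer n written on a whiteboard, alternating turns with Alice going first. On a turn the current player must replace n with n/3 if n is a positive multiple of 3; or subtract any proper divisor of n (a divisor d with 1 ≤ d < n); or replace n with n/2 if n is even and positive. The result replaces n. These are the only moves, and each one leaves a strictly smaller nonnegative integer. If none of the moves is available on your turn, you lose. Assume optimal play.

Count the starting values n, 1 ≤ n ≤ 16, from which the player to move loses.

Use the standard recursion: the mover loses at a terminal position; elsewhere, the mover wins exactly when some move hands the opponent an L position.
n=0: no move → L
n=1: no move → L
n=2: →1(L), so W
n=3: →1(L), so W
n=4: →2(W), 3(W) — all W, so L
n=5: →4(L), so W
n=6: →4(L), so W
n=7: →6(W) only, which is W, so L
n=8: →4(L), so W
n=9: →3(W), 6(W), 8(W) — all W, so L
n=10: →9(L), so W
n=11: →10(W) only, which is W, so L
n=12: →4(L), so W
n=13: →12(W) only, which is W, so L
n=14: →7(L), so W
n=15: →5(W), 10(W), 12(W), 14(W) — all W, so L
n=16: →15(L), so W
L entries with 1 ≤ n ≤ 16 (n=0 is outside the asked range and is not counted): n = 1, 4, 7, 9, 11, 13, 15; that makes 7.

7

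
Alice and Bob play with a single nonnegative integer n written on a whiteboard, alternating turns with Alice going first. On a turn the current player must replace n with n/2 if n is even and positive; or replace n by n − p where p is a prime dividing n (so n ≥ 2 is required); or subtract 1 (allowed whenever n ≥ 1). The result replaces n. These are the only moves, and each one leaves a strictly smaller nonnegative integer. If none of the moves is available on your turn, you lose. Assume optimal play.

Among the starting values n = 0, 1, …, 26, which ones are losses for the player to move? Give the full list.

Label each position W (a win for the player to move) or L (a loss). A position with no legal move is L; any other position is W exactly when some move reaches an L, and L when every move reaches a W.
n=0: no move → L
n=1: W (go to 0, an L position)
n=2: W (go to 0, an L position)
n=3: W (go to 0, an L position)
n=4: L (options 2(W), 3(W) are all W)
n=5: W (go to 0, an L position)
n=6: W (go to 4, an L position)
n=7: W (go to 0, an L position)
n=8: W (go to 4, an L position)
n=9: L (options 6(W), 8(W) are all W)
n=10: W (go to 9, an L position)
n=11: W (go to 0, an L position)
n=12: W (go to 9, an L position)
n=13: W (go to 0, an L position)
n=14: L (options 7(W), 12(W), 13(W) are all W)
n=15: W (go to 14, an L position)
n=16: W (go to 14, an L position)
n=17: W (go to 0, an L position)
n=18: W (go to 9, an L position)
n=19: W (go to 0, an L position)
n=20: L (options 10(W), 15(W), 18(W), 19(W) are all W)
n=21: W (go to 14, an L position)
n=22: W (go to 20, an L position)
n=23: W (go to 0, an L position)
n=24: L (options 12(W), 21(W), 22(W), 23(W) are all W)
n=25: W (go to 20, an L position)
n=26: W (go to 24, an L position)
The losing starting values of n are exactly the entries labelled L in this table (6 of them).

0, 4, 9, 14, 20, 24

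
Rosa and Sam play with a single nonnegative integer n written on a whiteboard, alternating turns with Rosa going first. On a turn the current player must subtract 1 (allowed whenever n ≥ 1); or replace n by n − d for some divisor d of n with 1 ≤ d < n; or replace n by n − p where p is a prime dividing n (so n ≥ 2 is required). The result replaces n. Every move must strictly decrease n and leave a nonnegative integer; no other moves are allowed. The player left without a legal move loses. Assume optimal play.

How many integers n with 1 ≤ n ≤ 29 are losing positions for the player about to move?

Compute win/loss labels from the base case upward. A position with no move is L. Any other position is W if it can reach an L in one move, else L.
n=0: no move → L
n=1: W (go to 0, an L position)
n=2: W (go to 0, an L position)
n=3: W (go to 0, an L position)
n=4: L (options 2(W), 3(W) are all W)
n=5: W (go to 0, an L position)
n=6: W (go to 4, an L position)
n=7: W (go to 0, an L position)
n=8: W (go to 4, an L position)
n=9: L (options 6(W), 8(W) are all W)
n=10: W (go to 9, an L position)
n=11: W (go to 0, an L position)
n=12: W (go to 9, an L position)
n=13: W (go to 0, an L position)
n=14: L (options 7(W), 12(W), 13(W) are all W)
n=15: W (go to 14, an L position)
n=16: W (go to 14, an L position)
n=17: W (go to 0, an L position)
n=18: W (go to 9, an L position)
n=19: W (go to 0, an L position)
n=20: L (options 10(W), 15(W), 16(W), 18(W), 19(W) are all W)
n=21: W (go to 14, an L position)
n=22: W (go to 20, an L position)
n=23: W (go to 0, an L position)
n=24: W (go to 20, an L position)
n=25: W (go to 20, an L position)
n=26: L (options 13(W), 24(W), 25(W) are all W)
n=27: W (go to 26, an L position)
n=28: W (go to 14, an L position)
n=29: W (go to 0, an L position)
L entries with 1 ≤ n ≤ 29 (n=0 is outside the asked range and is not counted): n = 4, 9, 14, 20, 26; that makes 5.

5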